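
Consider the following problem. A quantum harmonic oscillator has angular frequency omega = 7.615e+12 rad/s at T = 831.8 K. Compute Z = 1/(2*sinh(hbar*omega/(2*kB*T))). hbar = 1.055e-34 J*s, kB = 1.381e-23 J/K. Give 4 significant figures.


Step 1: Compute x = hbar*omega/(kB*T) = 1.055e-34*7.615e+12/(1.381e-23*831.8) = 0.06994
Step 2: x/2 = 0.03497
Step 3: sinh(x/2) = 0.03498
Step 4: Z = 1/(2*0.03498) = 14.3

14.3


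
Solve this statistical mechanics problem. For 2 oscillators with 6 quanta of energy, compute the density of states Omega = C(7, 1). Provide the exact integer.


Step 1: Use binomial coefficient C(7, 1)
Step 2: Numerator = 7! / 6!
Step 3: Denominator = 1!
Step 4: Omega = 7

7


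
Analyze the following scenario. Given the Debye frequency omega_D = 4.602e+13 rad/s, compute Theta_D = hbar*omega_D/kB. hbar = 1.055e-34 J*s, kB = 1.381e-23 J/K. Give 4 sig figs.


Step 1: hbar*omega_D = 1.055e-34 * 4.602e+13 = 4.855e-21 J
Step 2: Theta_D = 4.855e-21 / 1.381e-23
Step 3: Theta_D = 351.6 K

351.6


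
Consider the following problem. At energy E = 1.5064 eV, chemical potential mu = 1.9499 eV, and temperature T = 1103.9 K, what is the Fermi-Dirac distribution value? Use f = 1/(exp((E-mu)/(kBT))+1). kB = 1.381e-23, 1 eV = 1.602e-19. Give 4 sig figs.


Step 1: (E - mu) = 1.5064 - 1.9499 = -0.4435 eV
Step 2: Convert: (E-mu)*eV = -7.105e-20 J
Step 3: x = (E-mu)*eV/(kB*T) = -4.661
Step 4: f = 1/(exp(-4.661)+1) = 0.9906

0.9906


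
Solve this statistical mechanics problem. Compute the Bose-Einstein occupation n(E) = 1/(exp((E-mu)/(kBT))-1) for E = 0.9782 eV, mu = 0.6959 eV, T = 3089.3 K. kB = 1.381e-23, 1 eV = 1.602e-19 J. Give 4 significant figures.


Step 1: (E - mu) = 0.2823 eV
Step 2: x = (E-mu)*eV/(kB*T) = 0.2823*1.602e-19/(1.381e-23*3089.3) = 1.06
Step 3: exp(x) = 2.886
Step 4: n = 1/(exp(x)-1) = 0.5301

0.5301


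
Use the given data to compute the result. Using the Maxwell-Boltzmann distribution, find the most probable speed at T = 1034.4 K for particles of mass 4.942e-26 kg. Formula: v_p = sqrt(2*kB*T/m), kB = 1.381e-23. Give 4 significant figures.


Step 1: Numerator = 2*kB*T = 2*1.381e-23*1034.4 = 2.857e-20
Step 2: Ratio = 2.857e-20 / 4.942e-26 = 5.781e+05
Step 3: v_p = sqrt(5.781e+05) = 760.3 m/s

760.3


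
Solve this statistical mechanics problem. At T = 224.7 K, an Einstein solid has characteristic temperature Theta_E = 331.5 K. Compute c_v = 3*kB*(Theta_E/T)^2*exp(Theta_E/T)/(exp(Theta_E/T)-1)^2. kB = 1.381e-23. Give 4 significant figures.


Step 1: x = Theta_E/T = 331.5/224.7 = 1.475
Step 2: x^2 = 2.177
Step 3: exp(x) = 4.372
Step 4: c_v = 3*1.381e-23*2.177*4.372/(4.372-1)^2 = 3.467e-23

3.467e-23


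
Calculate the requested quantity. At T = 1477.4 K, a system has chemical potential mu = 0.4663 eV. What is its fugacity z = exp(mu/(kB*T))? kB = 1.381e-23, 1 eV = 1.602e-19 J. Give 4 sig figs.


Step 1: Convert mu to Joules: 0.4663*1.602e-19 = 7.47e-20 J
Step 2: kB*T = 1.381e-23*1477.4 = 2.04e-20 J
Step 3: mu/(kB*T) = 3.661
Step 4: z = exp(3.661) = 38.91

38.91


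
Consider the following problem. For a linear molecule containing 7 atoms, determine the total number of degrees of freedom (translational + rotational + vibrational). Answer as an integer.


Step 1: Translational DOF = 3
Step 2: Rotational DOF (linear) = 2
Step 3: Vibrational DOF = 3*7 - 5 = 16
Step 4: Total = 3 + 2 + 16 = 21

21


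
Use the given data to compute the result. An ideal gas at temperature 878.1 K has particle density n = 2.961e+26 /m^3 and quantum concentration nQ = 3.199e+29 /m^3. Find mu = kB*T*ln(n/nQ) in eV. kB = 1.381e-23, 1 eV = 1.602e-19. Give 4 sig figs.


Step 1: n/nQ = 2.961e+26/3.199e+29 = 0.0009256
Step 2: ln(n/nQ) = -6.985
Step 3: mu = kB*T*ln(n/nQ) = 1.213e-20*-6.985 = -8.47e-20 J
Step 4: Convert to eV: -8.47e-20/1.602e-19 = -0.5287 eV

-0.5287


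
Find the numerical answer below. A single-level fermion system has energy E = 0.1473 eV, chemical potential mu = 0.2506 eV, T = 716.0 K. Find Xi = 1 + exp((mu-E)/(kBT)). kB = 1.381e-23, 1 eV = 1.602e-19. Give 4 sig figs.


Step 1: (mu - E) = 0.2506 - 0.1473 = 0.1033 eV
Step 2: x = (mu-E)*eV/(kB*T) = 0.1033*1.602e-19/(1.381e-23*716.0) = 1.674
Step 3: exp(x) = 5.331
Step 4: Xi = 1 + 5.331 = 6.331

6.331


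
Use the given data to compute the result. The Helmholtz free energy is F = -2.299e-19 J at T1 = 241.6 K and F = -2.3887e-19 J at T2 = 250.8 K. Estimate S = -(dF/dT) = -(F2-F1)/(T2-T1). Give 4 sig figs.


Step 1: dF = F2 - F1 = -2.3887e-19 - (-2.299e-19) = -8.97e-21 J
Step 2: dT = T2 - T1 = 250.8 - 241.6 = 9.2 K
Step 3: S = -dF/dT = -(-8.97e-21)/9.2 = 9.75e-22 J/K

9.75e-22


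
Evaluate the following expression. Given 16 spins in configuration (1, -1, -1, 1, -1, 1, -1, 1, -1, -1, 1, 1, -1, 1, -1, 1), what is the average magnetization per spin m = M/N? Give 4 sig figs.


Step 1: Count up spins (+1): 8, down spins (-1): 8
Step 2: Total magnetization M = 8 - 8 = 0
Step 3: m = M/N = 0/16 = 0

0


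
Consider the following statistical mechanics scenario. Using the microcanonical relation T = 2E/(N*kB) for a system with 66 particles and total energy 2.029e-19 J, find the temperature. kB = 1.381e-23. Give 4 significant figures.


Step 1: Numerator = 2*E = 2*2.029e-19 = 4.058e-19 J
Step 2: Denominator = N*kB = 66*1.381e-23 = 9.115e-22
Step 3: T = 4.058e-19 / 9.115e-22 = 445.2 K

445.2


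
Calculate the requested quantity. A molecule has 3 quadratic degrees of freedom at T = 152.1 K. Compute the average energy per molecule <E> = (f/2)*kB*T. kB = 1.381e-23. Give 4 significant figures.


Step 1: f/2 = 3/2 = 1.5
Step 2: kB*T = 1.381e-23 * 152.1 = 2.101e-21
Step 3: <E> = 1.5 * 2.101e-21 = 3.151e-21 J

3.151e-21


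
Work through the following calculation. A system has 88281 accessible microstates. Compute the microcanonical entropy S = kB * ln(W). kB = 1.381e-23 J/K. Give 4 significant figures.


Step 1: ln(W) = ln(88281) = 11.39
Step 2: S = kB * ln(W) = 1.381e-23 * 11.39
Step 3: S = 1.573e-22 J/K

1.573e-22


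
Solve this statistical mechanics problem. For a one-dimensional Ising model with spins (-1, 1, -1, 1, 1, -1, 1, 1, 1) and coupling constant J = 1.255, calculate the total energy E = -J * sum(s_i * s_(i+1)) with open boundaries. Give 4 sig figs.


Step 1: Nearest-neighbor products: -1, -1, -1, 1, -1, -1, 1, 1
Step 2: Sum of products = -2
Step 3: E = -1.255 * -2 = 2.51

2.51


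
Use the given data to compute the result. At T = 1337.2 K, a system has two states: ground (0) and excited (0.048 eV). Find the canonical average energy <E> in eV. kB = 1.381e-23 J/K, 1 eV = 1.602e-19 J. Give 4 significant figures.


Step 1: beta*E = 0.048*1.602e-19/(1.381e-23*1337.2) = 0.4164
Step 2: exp(-beta*E) = 0.6594
Step 3: <E> = 0.048*0.6594/(1+0.6594) = 0.01907 eV

0.01907


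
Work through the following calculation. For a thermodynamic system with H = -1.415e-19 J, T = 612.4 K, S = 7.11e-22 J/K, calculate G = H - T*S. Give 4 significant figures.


Step 1: T*S = 612.4 * 7.11e-22 = 4.354e-19 J
Step 2: G = H - T*S = -1.415e-19 - 4.354e-19
Step 3: G = -5.769e-19 J

-5.769e-19


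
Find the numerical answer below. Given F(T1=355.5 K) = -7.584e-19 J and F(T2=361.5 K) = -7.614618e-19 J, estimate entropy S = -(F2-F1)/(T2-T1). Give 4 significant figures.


Step 1: dF = F2 - F1 = -7.614618e-19 - (-7.584e-19) = -3.0618e-21 J
Step 2: dT = T2 - T1 = 361.5 - 355.5 = 6 K
Step 3: S = -dF/dT = -(-3.0618e-21)/6 = 5.103e-22 J/K

5.103e-22


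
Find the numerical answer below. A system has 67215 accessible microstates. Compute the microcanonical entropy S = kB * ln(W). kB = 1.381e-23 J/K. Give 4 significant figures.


Step 1: ln(W) = ln(67215) = 11.12
Step 2: S = kB * ln(W) = 1.381e-23 * 11.12
Step 3: S = 1.535e-22 J/K

1.535e-22


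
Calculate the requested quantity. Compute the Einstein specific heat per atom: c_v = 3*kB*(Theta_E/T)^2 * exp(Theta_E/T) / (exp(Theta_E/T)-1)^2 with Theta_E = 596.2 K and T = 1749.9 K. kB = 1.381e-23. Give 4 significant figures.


Step 1: x = Theta_E/T = 596.2/1749.9 = 0.3407
Step 2: x^2 = 0.1161
Step 3: exp(x) = 1.406
Step 4: c_v = 3*1.381e-23*0.1161*1.406/(1.406-1)^2 = 4.103e-23

4.103e-23


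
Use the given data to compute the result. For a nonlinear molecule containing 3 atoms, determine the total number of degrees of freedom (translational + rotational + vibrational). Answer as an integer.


Step 1: Translational DOF = 3
Step 2: Rotational DOF (nonlinear) = 3
Step 3: Vibrational DOF = 3*3 - 6 = 3
Step 4: Total = 3 + 3 + 3 = 9

9


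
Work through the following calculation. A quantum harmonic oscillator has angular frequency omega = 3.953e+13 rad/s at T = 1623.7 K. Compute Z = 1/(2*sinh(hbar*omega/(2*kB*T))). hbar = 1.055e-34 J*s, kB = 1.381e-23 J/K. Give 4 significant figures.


Step 1: Compute x = hbar*omega/(kB*T) = 1.055e-34*3.953e+13/(1.381e-23*1623.7) = 0.186
Step 2: x/2 = 0.09299
Step 3: sinh(x/2) = 0.09313
Step 4: Z = 1/(2*0.09313) = 5.369

5.369


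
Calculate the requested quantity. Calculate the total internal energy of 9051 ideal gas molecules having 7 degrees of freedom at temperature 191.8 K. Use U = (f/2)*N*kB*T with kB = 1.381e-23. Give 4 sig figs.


Step 1: f/2 = 7/2 = 3.5
Step 2: N*kB*T = 9051*1.381e-23*191.8 = 2.397e-17
Step 3: U = 3.5 * 2.397e-17 = 8.391e-17 J

8.391e-17


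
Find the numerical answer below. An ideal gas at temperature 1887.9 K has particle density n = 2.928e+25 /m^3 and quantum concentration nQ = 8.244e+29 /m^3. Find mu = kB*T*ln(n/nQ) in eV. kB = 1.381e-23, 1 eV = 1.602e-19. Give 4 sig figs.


Step 1: n/nQ = 2.928e+25/8.244e+29 = 3.552e-05
Step 2: ln(n/nQ) = -10.25
Step 3: mu = kB*T*ln(n/nQ) = 2.607e-20*-10.25 = -2.671e-19 J
Step 4: Convert to eV: -2.671e-19/1.602e-19 = -1.667 eV

-1.667


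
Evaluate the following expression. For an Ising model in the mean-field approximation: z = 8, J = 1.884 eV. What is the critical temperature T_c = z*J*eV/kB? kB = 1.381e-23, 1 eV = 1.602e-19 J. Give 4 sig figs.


Step 1: z*J = 8*1.884 = 15.07 eV
Step 2: Convert to Joules: 15.07*1.602e-19 = 2.415e-18 J
Step 3: T_c = 2.415e-18 / 1.381e-23 = 1.748e+05 K

1.748e+05


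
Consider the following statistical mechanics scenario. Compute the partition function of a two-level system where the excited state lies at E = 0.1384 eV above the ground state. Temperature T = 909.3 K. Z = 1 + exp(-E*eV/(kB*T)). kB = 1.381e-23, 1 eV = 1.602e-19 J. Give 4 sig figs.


Step 1: Compute beta*E = E*eV/(kB*T) = 0.1384*1.602e-19/(1.381e-23*909.3) = 1.766
Step 2: exp(-beta*E) = exp(-1.766) = 0.1711
Step 3: Z = 1 + 0.1711 = 1.171

1.171


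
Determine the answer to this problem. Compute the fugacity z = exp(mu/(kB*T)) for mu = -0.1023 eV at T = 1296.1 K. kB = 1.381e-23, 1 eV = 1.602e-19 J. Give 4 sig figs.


Step 1: Convert mu to Joules: -0.1023*1.602e-19 = -1.639e-20 J
Step 2: kB*T = 1.381e-23*1296.1 = 1.79e-20 J
Step 3: mu/(kB*T) = -0.9156
Step 4: z = exp(-0.9156) = 0.4003

0.4003


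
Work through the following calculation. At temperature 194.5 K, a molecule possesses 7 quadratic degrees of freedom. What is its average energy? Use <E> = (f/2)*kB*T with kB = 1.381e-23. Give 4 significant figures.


Step 1: f/2 = 7/2 = 3.5
Step 2: kB*T = 1.381e-23 * 194.5 = 2.686e-21
Step 3: <E> = 3.5 * 2.686e-21 = 9.401e-21 J

9.401e-21


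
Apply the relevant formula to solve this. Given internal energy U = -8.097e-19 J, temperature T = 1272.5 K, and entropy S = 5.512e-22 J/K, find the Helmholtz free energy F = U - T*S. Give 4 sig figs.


Step 1: T*S = 1272.5 * 5.512e-22 = 7.014e-19 J
Step 2: F = U - T*S = -8.097e-19 - 7.014e-19
Step 3: F = -1.511e-18 J

-1.511e-18


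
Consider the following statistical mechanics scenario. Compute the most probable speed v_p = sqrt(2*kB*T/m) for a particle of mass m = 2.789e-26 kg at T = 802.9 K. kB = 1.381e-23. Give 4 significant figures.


Step 1: Numerator = 2*kB*T = 2*1.381e-23*802.9 = 2.218e-20
Step 2: Ratio = 2.218e-20 / 2.789e-26 = 7.951e+05
Step 3: v_p = sqrt(7.951e+05) = 891.7 m/s

891.7


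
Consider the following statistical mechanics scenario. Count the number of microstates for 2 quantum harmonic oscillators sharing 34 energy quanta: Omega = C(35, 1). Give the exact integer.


Step 1: Use binomial coefficient C(35, 1)
Step 2: Numerator = 35! / 34!
Step 3: Denominator = 1!
Step 4: Omega = 35

35


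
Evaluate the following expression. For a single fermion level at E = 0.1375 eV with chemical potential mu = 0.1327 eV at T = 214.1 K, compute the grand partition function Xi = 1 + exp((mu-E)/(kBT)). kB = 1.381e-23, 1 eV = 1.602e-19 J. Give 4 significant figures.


Step 1: (mu - E) = 0.1327 - 0.1375 = -0.0048 eV
Step 2: x = (mu-E)*eV/(kB*T) = -0.0048*1.602e-19/(1.381e-23*214.1) = -0.2601
Step 3: exp(x) = 0.771
Step 4: Xi = 1 + 0.771 = 1.771

1.771


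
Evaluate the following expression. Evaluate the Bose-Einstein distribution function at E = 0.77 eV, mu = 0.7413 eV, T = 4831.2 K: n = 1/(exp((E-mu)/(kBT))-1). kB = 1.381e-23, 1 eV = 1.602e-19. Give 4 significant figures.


Step 1: (E - mu) = 0.0287 eV
Step 2: x = (E-mu)*eV/(kB*T) = 0.0287*1.602e-19/(1.381e-23*4831.2) = 0.06891
Step 3: exp(x) = 1.071
Step 4: n = 1/(exp(x)-1) = 14.02

14.02


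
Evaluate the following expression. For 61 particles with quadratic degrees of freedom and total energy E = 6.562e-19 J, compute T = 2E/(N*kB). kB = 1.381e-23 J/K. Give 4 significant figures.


Step 1: Numerator = 2*E = 2*6.562e-19 = 1.312e-18 J
Step 2: Denominator = N*kB = 61*1.381e-23 = 8.424e-22
Step 3: T = 1.312e-18 / 8.424e-22 = 1558 K

1558


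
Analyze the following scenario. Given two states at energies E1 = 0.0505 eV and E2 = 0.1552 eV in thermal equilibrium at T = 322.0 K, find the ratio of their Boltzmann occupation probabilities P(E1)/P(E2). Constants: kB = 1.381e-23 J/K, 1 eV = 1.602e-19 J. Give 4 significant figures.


Step 1: Compute energy difference dE = E1 - E2 = 0.0505 - 0.1552 = -0.1047 eV
Step 2: Convert to Joules: dE_J = -0.1047 * 1.602e-19 = -1.677e-20 J
Step 3: Compute exponent = -dE_J / (kB * T) = -(-1.677e-20) / (1.381e-23 * 322.0) = 3.772
Step 4: P(E1)/P(E2) = exp(3.772) = 43.46

43.46


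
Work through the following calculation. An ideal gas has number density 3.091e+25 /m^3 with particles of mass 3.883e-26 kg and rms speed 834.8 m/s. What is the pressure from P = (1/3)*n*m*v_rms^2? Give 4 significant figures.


Step 1: v_rms^2 = 834.8^2 = 6.969e+05
Step 2: n*m = 3.091e+25*3.883e-26 = 1.2
Step 3: P = (1/3)*1.2*6.969e+05 = 2.788e+05 Pa

2.788e+05


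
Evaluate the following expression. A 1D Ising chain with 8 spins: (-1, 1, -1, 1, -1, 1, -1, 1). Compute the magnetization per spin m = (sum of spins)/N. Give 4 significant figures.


Step 1: Count up spins (+1): 4, down spins (-1): 4
Step 2: Total magnetization M = 4 - 4 = 0
Step 3: m = M/N = 0/8 = 0

0


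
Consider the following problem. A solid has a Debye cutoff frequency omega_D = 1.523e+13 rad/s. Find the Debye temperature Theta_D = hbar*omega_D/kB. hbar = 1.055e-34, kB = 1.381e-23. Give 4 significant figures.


Step 1: hbar*omega_D = 1.055e-34 * 1.523e+13 = 1.607e-21 J
Step 2: Theta_D = 1.607e-21 / 1.381e-23
Step 3: Theta_D = 116.3 K

116.3


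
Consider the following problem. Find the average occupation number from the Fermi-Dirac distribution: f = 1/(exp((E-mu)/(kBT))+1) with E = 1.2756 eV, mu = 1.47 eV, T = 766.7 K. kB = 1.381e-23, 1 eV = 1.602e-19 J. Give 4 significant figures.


Step 1: (E - mu) = 1.2756 - 1.47 = -0.1944 eV
Step 2: Convert: (E-mu)*eV = -3.114e-20 J
Step 3: x = (E-mu)*eV/(kB*T) = -2.941
Step 4: f = 1/(exp(-2.941)+1) = 0.9499

0.9499


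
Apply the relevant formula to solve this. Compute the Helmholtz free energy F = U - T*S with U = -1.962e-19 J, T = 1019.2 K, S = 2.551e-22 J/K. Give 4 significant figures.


Step 1: T*S = 1019.2 * 2.551e-22 = 2.6e-19 J
Step 2: F = U - T*S = -1.962e-19 - 2.6e-19
Step 3: F = -4.562e-19 J

-4.562e-19


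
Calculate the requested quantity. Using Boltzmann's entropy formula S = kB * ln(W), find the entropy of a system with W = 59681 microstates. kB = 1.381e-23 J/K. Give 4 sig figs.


Step 1: ln(W) = ln(59681) = 11
Step 2: S = kB * ln(W) = 1.381e-23 * 11
Step 3: S = 1.519e-22 J/K

1.519e-22


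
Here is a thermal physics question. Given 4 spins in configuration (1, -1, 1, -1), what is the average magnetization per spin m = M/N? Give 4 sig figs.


Step 1: Count up spins (+1): 2, down spins (-1): 2
Step 2: Total magnetization M = 2 - 2 = 0
Step 3: m = M/N = 0/4 = 0

0


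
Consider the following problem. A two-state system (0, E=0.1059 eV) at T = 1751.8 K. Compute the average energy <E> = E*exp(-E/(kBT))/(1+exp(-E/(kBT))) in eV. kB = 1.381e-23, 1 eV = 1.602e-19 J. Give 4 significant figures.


Step 1: beta*E = 0.1059*1.602e-19/(1.381e-23*1751.8) = 0.7013
Step 2: exp(-beta*E) = 0.496
Step 3: <E> = 0.1059*0.496/(1+0.496) = 0.03511 eV

0.03511


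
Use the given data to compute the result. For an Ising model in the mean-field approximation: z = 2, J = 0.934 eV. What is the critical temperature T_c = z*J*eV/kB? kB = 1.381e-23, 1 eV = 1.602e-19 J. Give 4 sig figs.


Step 1: z*J = 2*0.934 = 1.868 eV
Step 2: Convert to Joules: 1.868*1.602e-19 = 2.993e-19 J
Step 3: T_c = 2.993e-19 / 1.381e-23 = 2.167e+04 K

2.167e+04


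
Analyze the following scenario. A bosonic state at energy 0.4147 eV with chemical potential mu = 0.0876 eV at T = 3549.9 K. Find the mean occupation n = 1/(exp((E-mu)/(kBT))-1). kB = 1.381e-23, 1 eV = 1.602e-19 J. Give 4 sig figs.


Step 1: (E - mu) = 0.3271 eV
Step 2: x = (E-mu)*eV/(kB*T) = 0.3271*1.602e-19/(1.381e-23*3549.9) = 1.069
Step 3: exp(x) = 2.912
Step 4: n = 1/(exp(x)-1) = 0.523

0.523


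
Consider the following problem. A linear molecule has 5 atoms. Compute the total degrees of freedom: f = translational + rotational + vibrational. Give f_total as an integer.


Step 1: Translational DOF = 3
Step 2: Rotational DOF (linear) = 2
Step 3: Vibrational DOF = 3*5 - 5 = 10
Step 4: Total = 3 + 2 + 10 = 15

15


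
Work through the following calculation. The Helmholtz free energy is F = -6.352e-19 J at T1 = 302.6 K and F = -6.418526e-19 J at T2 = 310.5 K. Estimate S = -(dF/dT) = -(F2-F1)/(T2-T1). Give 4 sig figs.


Step 1: dF = F2 - F1 = -6.418526e-19 - (-6.352e-19) = -6.6526e-21 J
Step 2: dT = T2 - T1 = 310.5 - 302.6 = 7.9 K
Step 3: S = -dF/dT = -(-6.6526e-21)/7.9 = 8.421e-22 J/K

8.421e-22


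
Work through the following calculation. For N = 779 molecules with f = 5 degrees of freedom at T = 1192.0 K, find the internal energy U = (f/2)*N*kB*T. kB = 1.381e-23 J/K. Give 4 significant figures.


Step 1: f/2 = 5/2 = 2.5
Step 2: N*kB*T = 779*1.381e-23*1192.0 = 1.282e-17
Step 3: U = 2.5 * 1.282e-17 = 3.206e-17 J

3.206e-17


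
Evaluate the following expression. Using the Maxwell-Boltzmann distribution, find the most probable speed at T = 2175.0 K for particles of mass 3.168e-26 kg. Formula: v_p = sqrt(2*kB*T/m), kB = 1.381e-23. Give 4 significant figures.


Step 1: Numerator = 2*kB*T = 2*1.381e-23*2175.0 = 6.007e-20
Step 2: Ratio = 6.007e-20 / 3.168e-26 = 1.896e+06
Step 3: v_p = sqrt(1.896e+06) = 1377 m/s

1377


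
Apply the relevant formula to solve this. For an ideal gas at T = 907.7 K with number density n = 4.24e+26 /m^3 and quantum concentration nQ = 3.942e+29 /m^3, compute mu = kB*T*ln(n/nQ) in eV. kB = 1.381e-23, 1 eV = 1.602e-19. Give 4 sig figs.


Step 1: n/nQ = 4.24e+26/3.942e+29 = 0.001076
Step 2: ln(n/nQ) = -6.835
Step 3: mu = kB*T*ln(n/nQ) = 1.254e-20*-6.835 = -8.568e-20 J
Step 4: Convert to eV: -8.568e-20/1.602e-19 = -0.5348 eV

-0.5348


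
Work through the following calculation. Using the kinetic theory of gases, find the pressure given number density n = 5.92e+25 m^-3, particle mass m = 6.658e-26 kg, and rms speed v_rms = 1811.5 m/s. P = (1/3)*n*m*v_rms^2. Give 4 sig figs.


Step 1: v_rms^2 = 1811.5^2 = 3.282e+06
Step 2: n*m = 5.92e+25*6.658e-26 = 3.942
Step 3: P = (1/3)*3.942*3.282e+06 = 4.311e+06 Pa

4.311e+06


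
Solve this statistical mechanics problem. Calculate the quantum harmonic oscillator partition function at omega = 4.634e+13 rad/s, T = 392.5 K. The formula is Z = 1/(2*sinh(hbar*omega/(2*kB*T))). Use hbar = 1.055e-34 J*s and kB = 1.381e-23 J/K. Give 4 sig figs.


Step 1: Compute x = hbar*omega/(kB*T) = 1.055e-34*4.634e+13/(1.381e-23*392.5) = 0.9019
Step 2: x/2 = 0.451
Step 3: sinh(x/2) = 0.4664
Step 4: Z = 1/(2*0.4664) = 1.072

1.072


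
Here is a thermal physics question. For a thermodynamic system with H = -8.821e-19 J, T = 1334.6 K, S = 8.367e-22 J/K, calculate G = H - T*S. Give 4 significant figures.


Step 1: T*S = 1334.6 * 8.367e-22 = 1.117e-18 J
Step 2: G = H - T*S = -8.821e-19 - 1.117e-18
Step 3: G = -1.999e-18 J

-1.999e-18


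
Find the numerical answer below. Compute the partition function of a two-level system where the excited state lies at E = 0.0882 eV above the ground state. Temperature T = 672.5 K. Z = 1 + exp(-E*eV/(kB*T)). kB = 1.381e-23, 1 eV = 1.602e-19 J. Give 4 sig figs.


Step 1: Compute beta*E = E*eV/(kB*T) = 0.0882*1.602e-19/(1.381e-23*672.5) = 1.521
Step 2: exp(-beta*E) = exp(-1.521) = 0.2184
Step 3: Z = 1 + 0.2184 = 1.218

1.218


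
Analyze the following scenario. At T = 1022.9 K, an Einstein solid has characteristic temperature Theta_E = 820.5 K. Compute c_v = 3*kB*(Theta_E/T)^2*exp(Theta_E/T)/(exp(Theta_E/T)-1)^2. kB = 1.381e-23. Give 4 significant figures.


Step 1: x = Theta_E/T = 820.5/1022.9 = 0.8021
Step 2: x^2 = 0.6434
Step 3: exp(x) = 2.23
Step 4: c_v = 3*1.381e-23*0.6434*2.23/(2.23-1)^2 = 3.928e-23

3.928e-23


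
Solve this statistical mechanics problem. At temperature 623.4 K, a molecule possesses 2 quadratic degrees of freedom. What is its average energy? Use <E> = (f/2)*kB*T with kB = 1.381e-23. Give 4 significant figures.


Step 1: f/2 = 2/2 = 1
Step 2: kB*T = 1.381e-23 * 623.4 = 8.609e-21
Step 3: <E> = 1 * 8.609e-21 = 8.609e-21 J

8.609e-21


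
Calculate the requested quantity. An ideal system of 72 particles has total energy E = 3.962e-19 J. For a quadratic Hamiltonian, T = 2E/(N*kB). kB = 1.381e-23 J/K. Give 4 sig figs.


Step 1: Numerator = 2*E = 2*3.962e-19 = 7.924e-19 J
Step 2: Denominator = N*kB = 72*1.381e-23 = 9.943e-22
Step 3: T = 7.924e-19 / 9.943e-22 = 796.9 K

796.9


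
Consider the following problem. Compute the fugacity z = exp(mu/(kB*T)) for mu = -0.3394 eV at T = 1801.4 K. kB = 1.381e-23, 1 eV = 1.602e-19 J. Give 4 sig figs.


Step 1: Convert mu to Joules: -0.3394*1.602e-19 = -5.437e-20 J
Step 2: kB*T = 1.381e-23*1801.4 = 2.488e-20 J
Step 3: mu/(kB*T) = -2.186
Step 4: z = exp(-2.186) = 0.1124

0.1124


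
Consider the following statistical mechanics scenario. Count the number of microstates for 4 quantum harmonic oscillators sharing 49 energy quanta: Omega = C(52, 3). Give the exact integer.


Step 1: Use binomial coefficient C(52, 3)
Step 2: Numerator = 52! / 49!
Step 3: Denominator = 3!
Step 4: Omega = 22100

22100


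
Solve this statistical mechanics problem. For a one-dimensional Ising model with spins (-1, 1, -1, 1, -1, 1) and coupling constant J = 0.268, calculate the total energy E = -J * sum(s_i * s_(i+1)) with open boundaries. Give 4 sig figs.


Step 1: Nearest-neighbor products: -1, -1, -1, -1, -1
Step 2: Sum of products = -5
Step 3: E = -0.268 * -5 = 1.34

1.34


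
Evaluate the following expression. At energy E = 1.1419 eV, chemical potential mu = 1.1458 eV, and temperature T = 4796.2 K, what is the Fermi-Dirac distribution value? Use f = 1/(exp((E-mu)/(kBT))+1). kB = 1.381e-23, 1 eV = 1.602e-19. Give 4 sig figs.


Step 1: (E - mu) = 1.1419 - 1.1458 = -0.0039 eV
Step 2: Convert: (E-mu)*eV = -6.248e-22 J
Step 3: x = (E-mu)*eV/(kB*T) = -0.009433
Step 4: f = 1/(exp(-0.009433)+1) = 0.5024

0.5024


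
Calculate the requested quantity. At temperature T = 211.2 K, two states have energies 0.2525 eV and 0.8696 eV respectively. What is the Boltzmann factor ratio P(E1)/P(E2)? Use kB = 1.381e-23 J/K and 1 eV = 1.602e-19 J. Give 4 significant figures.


Step 1: Compute energy difference dE = E1 - E2 = 0.2525 - 0.8696 = -0.6171 eV
Step 2: Convert to Joules: dE_J = -0.6171 * 1.602e-19 = -9.886e-20 J
Step 3: Compute exponent = -dE_J / (kB * T) = -(-9.886e-20) / (1.381e-23 * 211.2) = 33.89
Step 4: P(E1)/P(E2) = exp(33.89) = 5.251e+14

5.251e+14


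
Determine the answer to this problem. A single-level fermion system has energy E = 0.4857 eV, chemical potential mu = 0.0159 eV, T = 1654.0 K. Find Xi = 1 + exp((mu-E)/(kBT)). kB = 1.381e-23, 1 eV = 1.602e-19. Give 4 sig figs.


Step 1: (mu - E) = 0.0159 - 0.4857 = -0.4698 eV
Step 2: x = (mu-E)*eV/(kB*T) = -0.4698*1.602e-19/(1.381e-23*1654.0) = -3.295
Step 3: exp(x) = 0.03707
Step 4: Xi = 1 + 0.03707 = 1.037

1.037


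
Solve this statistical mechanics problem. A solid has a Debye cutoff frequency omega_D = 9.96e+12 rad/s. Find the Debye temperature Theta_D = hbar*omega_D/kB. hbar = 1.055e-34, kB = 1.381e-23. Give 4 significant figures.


Step 1: hbar*omega_D = 1.055e-34 * 9.96e+12 = 1.051e-21 J
Step 2: Theta_D = 1.051e-21 / 1.381e-23
Step 3: Theta_D = 76.09 K

76.09


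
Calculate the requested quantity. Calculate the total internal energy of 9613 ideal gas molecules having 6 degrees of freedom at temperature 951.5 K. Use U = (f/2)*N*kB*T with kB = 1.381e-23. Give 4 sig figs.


Step 1: f/2 = 6/2 = 3.0
Step 2: N*kB*T = 9613*1.381e-23*951.5 = 1.263e-16
Step 3: U = 3.0 * 1.263e-16 = 3.79e-16 J

3.79e-16


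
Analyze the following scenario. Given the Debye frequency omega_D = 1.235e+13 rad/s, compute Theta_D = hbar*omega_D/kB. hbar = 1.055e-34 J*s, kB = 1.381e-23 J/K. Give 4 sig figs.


Step 1: hbar*omega_D = 1.055e-34 * 1.235e+13 = 1.303e-21 J
Step 2: Theta_D = 1.303e-21 / 1.381e-23
Step 3: Theta_D = 94.35 K

94.35


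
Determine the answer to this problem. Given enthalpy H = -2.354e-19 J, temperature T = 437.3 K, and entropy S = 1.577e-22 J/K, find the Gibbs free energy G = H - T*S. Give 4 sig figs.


Step 1: T*S = 437.3 * 1.577e-22 = 6.896e-20 J
Step 2: G = H - T*S = -2.354e-19 - 6.896e-20
Step 3: G = -3.044e-19 J

-3.044e-19


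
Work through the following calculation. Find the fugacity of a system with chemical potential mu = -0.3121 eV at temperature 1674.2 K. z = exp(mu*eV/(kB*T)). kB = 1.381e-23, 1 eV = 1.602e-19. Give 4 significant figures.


Step 1: Convert mu to Joules: -0.3121*1.602e-19 = -5e-20 J
Step 2: kB*T = 1.381e-23*1674.2 = 2.312e-20 J
Step 3: mu/(kB*T) = -2.162
Step 4: z = exp(-2.162) = 0.115

0.115


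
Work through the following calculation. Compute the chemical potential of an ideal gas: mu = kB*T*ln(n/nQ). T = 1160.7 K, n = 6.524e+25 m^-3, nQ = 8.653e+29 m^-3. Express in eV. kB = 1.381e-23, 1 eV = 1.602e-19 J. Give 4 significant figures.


Step 1: n/nQ = 6.524e+25/8.653e+29 = 7.54e-05
Step 2: ln(n/nQ) = -9.493
Step 3: mu = kB*T*ln(n/nQ) = 1.603e-20*-9.493 = -1.522e-19 J
Step 4: Convert to eV: -1.522e-19/1.602e-19 = -0.9498 eV

-0.9498


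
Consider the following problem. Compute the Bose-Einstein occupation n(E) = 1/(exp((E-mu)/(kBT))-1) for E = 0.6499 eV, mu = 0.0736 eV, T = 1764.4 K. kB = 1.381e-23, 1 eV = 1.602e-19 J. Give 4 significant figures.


Step 1: (E - mu) = 0.5763 eV
Step 2: x = (E-mu)*eV/(kB*T) = 0.5763*1.602e-19/(1.381e-23*1764.4) = 3.789
Step 3: exp(x) = 44.21
Step 4: n = 1/(exp(x)-1) = 0.02314

0.02314


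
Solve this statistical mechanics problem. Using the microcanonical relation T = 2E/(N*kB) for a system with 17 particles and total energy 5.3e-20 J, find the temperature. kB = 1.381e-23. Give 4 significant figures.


Step 1: Numerator = 2*E = 2*5.3e-20 = 1.06e-19 J
Step 2: Denominator = N*kB = 17*1.381e-23 = 2.348e-22
Step 3: T = 1.06e-19 / 2.348e-22 = 451.5 K

451.5


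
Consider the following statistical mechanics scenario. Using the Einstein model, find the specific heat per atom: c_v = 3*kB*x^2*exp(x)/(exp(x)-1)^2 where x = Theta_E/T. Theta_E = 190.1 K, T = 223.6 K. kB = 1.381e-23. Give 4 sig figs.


Step 1: x = Theta_E/T = 190.1/223.6 = 0.8502
Step 2: x^2 = 0.7228
Step 3: exp(x) = 2.34
Step 4: c_v = 3*1.381e-23*0.7228*2.34/(2.34-1)^2 = 3.902e-23

3.902e-23


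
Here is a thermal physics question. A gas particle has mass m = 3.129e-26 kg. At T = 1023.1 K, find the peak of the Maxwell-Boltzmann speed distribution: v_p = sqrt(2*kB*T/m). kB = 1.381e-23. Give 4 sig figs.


Step 1: Numerator = 2*kB*T = 2*1.381e-23*1023.1 = 2.826e-20
Step 2: Ratio = 2.826e-20 / 3.129e-26 = 9.031e+05
Step 3: v_p = sqrt(9.031e+05) = 950.3 m/s

950.3


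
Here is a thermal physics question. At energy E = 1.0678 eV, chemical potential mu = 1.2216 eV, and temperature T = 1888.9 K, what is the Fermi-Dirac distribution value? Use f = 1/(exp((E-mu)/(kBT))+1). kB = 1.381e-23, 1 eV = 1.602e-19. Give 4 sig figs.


Step 1: (E - mu) = 1.0678 - 1.2216 = -0.1538 eV
Step 2: Convert: (E-mu)*eV = -2.464e-20 J
Step 3: x = (E-mu)*eV/(kB*T) = -0.9445
Step 4: f = 1/(exp(-0.9445)+1) = 0.72

0.72


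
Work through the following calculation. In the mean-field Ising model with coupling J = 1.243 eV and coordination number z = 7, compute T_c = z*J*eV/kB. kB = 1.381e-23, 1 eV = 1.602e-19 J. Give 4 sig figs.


Step 1: z*J = 7*1.243 = 8.701 eV
Step 2: Convert to Joules: 8.701*1.602e-19 = 1.394e-18 J
Step 3: T_c = 1.394e-18 / 1.381e-23 = 1.009e+05 K

1.009e+05


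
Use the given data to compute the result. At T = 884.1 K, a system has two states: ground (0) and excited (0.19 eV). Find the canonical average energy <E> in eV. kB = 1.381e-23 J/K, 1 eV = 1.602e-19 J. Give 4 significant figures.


Step 1: beta*E = 0.19*1.602e-19/(1.381e-23*884.1) = 2.493
Step 2: exp(-beta*E) = 0.08266
Step 3: <E> = 0.19*0.08266/(1+0.08266) = 0.01451 eV

0.01451


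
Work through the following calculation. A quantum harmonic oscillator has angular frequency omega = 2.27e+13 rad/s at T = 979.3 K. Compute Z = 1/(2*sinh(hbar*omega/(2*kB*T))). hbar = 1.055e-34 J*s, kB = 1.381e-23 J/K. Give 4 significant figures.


Step 1: Compute x = hbar*omega/(kB*T) = 1.055e-34*2.27e+13/(1.381e-23*979.3) = 0.1771
Step 2: x/2 = 0.08854
Step 3: sinh(x/2) = 0.08866
Step 4: Z = 1/(2*0.08866) = 5.64

5.64


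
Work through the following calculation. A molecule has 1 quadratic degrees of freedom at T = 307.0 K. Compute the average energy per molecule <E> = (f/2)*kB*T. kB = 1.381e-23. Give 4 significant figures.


Step 1: f/2 = 1/2 = 0.5
Step 2: kB*T = 1.381e-23 * 307.0 = 4.24e-21
Step 3: <E> = 0.5 * 4.24e-21 = 2.12e-21 J

2.12e-21


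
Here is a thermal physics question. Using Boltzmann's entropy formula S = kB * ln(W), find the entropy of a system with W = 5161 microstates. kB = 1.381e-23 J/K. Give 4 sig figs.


Step 1: ln(W) = ln(5161) = 8.549
Step 2: S = kB * ln(W) = 1.381e-23 * 8.549
Step 3: S = 1.181e-22 J/K

1.181e-22


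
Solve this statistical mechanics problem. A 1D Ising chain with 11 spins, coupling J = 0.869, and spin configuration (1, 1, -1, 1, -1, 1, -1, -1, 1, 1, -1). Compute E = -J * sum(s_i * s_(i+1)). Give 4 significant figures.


Step 1: Nearest-neighbor products: 1, -1, -1, -1, -1, -1, 1, -1, 1, -1
Step 2: Sum of products = -4
Step 3: E = -0.869 * -4 = 3.476

3.476


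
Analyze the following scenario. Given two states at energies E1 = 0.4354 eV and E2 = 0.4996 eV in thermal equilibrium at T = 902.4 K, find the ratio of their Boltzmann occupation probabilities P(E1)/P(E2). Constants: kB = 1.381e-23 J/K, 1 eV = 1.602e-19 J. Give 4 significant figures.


Step 1: Compute energy difference dE = E1 - E2 = 0.4354 - 0.4996 = -0.0642 eV
Step 2: Convert to Joules: dE_J = -0.0642 * 1.602e-19 = -1.028e-20 J
Step 3: Compute exponent = -dE_J / (kB * T) = -(-1.028e-20) / (1.381e-23 * 902.4) = 0.8253
Step 4: P(E1)/P(E2) = exp(0.8253) = 2.283

2.283


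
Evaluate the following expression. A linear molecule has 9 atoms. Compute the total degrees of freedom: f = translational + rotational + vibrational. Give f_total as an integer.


Step 1: Translational DOF = 3
Step 2: Rotational DOF (linear) = 2
Step 3: Vibrational DOF = 3*9 - 5 = 22
Step 4: Total = 3 + 2 + 22 = 27

27


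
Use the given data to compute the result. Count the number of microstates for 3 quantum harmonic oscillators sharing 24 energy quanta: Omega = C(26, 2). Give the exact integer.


Step 1: Use binomial coefficient C(26, 2)
Step 2: Numerator = 26! / 24!
Step 3: Denominator = 2!
Step 4: Omega = 325

325


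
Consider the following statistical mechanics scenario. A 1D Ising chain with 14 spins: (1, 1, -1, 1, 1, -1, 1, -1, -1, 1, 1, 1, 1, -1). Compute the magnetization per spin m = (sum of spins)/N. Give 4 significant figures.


Step 1: Count up spins (+1): 9, down spins (-1): 5
Step 2: Total magnetization M = 9 - 5 = 4
Step 3: m = M/N = 4/14 = 0.2857

0.2857


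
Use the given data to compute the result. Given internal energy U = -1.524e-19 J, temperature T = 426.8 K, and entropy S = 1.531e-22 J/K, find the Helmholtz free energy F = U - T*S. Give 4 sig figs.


Step 1: T*S = 426.8 * 1.531e-22 = 6.534e-20 J
Step 2: F = U - T*S = -1.524e-19 - 6.534e-20
Step 3: F = -2.177e-19 J

-2.177e-19


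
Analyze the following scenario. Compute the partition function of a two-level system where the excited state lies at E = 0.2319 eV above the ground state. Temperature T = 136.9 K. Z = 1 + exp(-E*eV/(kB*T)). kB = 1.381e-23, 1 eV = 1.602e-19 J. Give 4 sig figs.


Step 1: Compute beta*E = E*eV/(kB*T) = 0.2319*1.602e-19/(1.381e-23*136.9) = 19.65
Step 2: exp(-beta*E) = exp(-19.65) = 2.924e-09
Step 3: Z = 1 + 2.924e-09 = 1

1


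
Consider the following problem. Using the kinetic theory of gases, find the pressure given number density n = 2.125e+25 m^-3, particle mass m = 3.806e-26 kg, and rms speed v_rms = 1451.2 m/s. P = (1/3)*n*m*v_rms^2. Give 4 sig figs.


Step 1: v_rms^2 = 1451.2^2 = 2.106e+06
Step 2: n*m = 2.125e+25*3.806e-26 = 0.8088
Step 3: P = (1/3)*0.8088*2.106e+06 = 5.678e+05 Pa

5.678e+05


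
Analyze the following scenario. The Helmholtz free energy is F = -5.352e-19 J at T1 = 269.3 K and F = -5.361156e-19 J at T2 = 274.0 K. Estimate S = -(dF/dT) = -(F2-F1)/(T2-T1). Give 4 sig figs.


Step 1: dF = F2 - F1 = -5.361156e-19 - (-5.352e-19) = -9.156e-22 J
Step 2: dT = T2 - T1 = 274.0 - 269.3 = 4.7 K
Step 3: S = -dF/dT = -(-9.156e-22)/4.7 = 1.948e-22 J/K

1.948e-22


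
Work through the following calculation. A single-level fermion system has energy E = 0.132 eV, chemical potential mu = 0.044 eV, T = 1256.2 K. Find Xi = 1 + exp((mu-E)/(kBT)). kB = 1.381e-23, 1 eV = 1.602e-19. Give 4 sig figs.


Step 1: (mu - E) = 0.044 - 0.132 = -0.088 eV
Step 2: x = (mu-E)*eV/(kB*T) = -0.088*1.602e-19/(1.381e-23*1256.2) = -0.8126
Step 3: exp(x) = 0.4437
Step 4: Xi = 1 + 0.4437 = 1.444

1.444


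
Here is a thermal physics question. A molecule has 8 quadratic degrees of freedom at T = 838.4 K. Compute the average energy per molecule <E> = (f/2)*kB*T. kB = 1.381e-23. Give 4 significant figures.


Step 1: f/2 = 8/2 = 4
Step 2: kB*T = 1.381e-23 * 838.4 = 1.158e-20
Step 3: <E> = 4 * 1.158e-20 = 4.631e-20 J

4.631e-20


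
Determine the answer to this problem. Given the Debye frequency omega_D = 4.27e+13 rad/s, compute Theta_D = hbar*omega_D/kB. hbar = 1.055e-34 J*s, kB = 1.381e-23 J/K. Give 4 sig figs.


Step 1: hbar*omega_D = 1.055e-34 * 4.27e+13 = 4.505e-21 J
Step 2: Theta_D = 4.505e-21 / 1.381e-23
Step 3: Theta_D = 326.2 K

326.2


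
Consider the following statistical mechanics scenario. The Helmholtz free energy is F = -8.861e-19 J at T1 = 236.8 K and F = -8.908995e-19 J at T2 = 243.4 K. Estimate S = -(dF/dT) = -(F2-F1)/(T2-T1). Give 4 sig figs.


Step 1: dF = F2 - F1 = -8.908995e-19 - (-8.861e-19) = -4.7995e-21 J
Step 2: dT = T2 - T1 = 243.4 - 236.8 = 6.6 K
Step 3: S = -dF/dT = -(-4.7995e-21)/6.6 = 7.272e-22 J/K

7.272e-22


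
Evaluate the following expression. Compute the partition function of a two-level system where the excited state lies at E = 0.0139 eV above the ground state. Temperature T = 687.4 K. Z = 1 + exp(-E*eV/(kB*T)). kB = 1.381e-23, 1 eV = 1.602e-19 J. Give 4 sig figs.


Step 1: Compute beta*E = E*eV/(kB*T) = 0.0139*1.602e-19/(1.381e-23*687.4) = 0.2346
Step 2: exp(-beta*E) = exp(-0.2346) = 0.7909
Step 3: Z = 1 + 0.7909 = 1.791

1.791


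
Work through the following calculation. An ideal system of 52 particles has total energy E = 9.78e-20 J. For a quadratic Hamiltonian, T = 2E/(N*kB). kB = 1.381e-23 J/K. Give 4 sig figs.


Step 1: Numerator = 2*E = 2*9.78e-20 = 1.956e-19 J
Step 2: Denominator = N*kB = 52*1.381e-23 = 7.181e-22
Step 3: T = 1.956e-19 / 7.181e-22 = 272.4 K

272.4


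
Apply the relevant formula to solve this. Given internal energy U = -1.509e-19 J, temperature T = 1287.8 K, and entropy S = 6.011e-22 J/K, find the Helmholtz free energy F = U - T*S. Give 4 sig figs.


Step 1: T*S = 1287.8 * 6.011e-22 = 7.741e-19 J
Step 2: F = U - T*S = -1.509e-19 - 7.741e-19
Step 3: F = -9.25e-19 J

-9.25e-19


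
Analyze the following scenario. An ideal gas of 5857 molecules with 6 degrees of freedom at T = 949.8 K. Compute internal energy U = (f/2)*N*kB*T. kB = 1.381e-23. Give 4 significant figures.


Step 1: f/2 = 6/2 = 3.0
Step 2: N*kB*T = 5857*1.381e-23*949.8 = 7.682e-17
Step 3: U = 3.0 * 7.682e-17 = 2.305e-16 J

2.305e-16


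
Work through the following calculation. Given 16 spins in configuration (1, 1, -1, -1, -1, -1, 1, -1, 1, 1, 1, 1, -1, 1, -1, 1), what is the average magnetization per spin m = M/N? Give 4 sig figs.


Step 1: Count up spins (+1): 9, down spins (-1): 7
Step 2: Total magnetization M = 9 - 7 = 2
Step 3: m = M/N = 2/16 = 0.125

0.125


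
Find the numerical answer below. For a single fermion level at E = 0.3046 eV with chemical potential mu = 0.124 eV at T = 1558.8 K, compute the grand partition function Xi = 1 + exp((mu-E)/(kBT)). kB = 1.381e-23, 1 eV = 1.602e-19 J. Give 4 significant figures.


Step 1: (mu - E) = 0.124 - 0.3046 = -0.1806 eV
Step 2: x = (mu-E)*eV/(kB*T) = -0.1806*1.602e-19/(1.381e-23*1558.8) = -1.344
Step 3: exp(x) = 0.2608
Step 4: Xi = 1 + 0.2608 = 1.261

1.261


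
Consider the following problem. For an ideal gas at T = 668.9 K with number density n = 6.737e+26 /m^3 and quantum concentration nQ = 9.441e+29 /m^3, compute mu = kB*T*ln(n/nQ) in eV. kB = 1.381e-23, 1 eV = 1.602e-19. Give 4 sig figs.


Step 1: n/nQ = 6.737e+26/9.441e+29 = 0.0007136
Step 2: ln(n/nQ) = -7.245
Step 3: mu = kB*T*ln(n/nQ) = 9.238e-21*-7.245 = -6.693e-20 J
Step 4: Convert to eV: -6.693e-20/1.602e-19 = -0.4178 eV

-0.4178


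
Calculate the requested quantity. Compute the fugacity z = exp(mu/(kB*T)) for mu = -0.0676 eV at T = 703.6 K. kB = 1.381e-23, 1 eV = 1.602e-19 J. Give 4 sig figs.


Step 1: Convert mu to Joules: -0.0676*1.602e-19 = -1.083e-20 J
Step 2: kB*T = 1.381e-23*703.6 = 9.717e-21 J
Step 3: mu/(kB*T) = -1.115
Step 4: z = exp(-1.115) = 0.3281

0.3281


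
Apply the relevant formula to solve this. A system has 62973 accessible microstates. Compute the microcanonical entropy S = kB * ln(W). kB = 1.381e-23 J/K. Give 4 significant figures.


Step 1: ln(W) = ln(62973) = 11.05
Step 2: S = kB * ln(W) = 1.381e-23 * 11.05
Step 3: S = 1.526e-22 J/K

1.526e-22


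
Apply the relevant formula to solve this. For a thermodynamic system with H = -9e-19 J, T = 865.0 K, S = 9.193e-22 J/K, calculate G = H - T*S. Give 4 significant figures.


Step 1: T*S = 865.0 * 9.193e-22 = 7.952e-19 J
Step 2: G = H - T*S = -9e-19 - 7.952e-19
Step 3: G = -1.695e-18 J

-1.695e-18


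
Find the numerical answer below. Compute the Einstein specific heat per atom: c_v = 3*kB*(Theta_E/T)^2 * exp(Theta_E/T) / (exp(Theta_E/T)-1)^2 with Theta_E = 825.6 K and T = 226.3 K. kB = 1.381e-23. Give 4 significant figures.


Step 1: x = Theta_E/T = 825.6/226.3 = 3.648
Step 2: x^2 = 13.31
Step 3: exp(x) = 38.41
Step 4: c_v = 3*1.381e-23*13.31*38.41/(38.41-1)^2 = 1.514e-23

1.514e-23


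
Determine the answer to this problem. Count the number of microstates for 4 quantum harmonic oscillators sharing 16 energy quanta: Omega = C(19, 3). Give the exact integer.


Step 1: Use binomial coefficient C(19, 3)
Step 2: Numerator = 19! / 16!
Step 3: Denominator = 3!
Step 4: Omega = 969

969
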